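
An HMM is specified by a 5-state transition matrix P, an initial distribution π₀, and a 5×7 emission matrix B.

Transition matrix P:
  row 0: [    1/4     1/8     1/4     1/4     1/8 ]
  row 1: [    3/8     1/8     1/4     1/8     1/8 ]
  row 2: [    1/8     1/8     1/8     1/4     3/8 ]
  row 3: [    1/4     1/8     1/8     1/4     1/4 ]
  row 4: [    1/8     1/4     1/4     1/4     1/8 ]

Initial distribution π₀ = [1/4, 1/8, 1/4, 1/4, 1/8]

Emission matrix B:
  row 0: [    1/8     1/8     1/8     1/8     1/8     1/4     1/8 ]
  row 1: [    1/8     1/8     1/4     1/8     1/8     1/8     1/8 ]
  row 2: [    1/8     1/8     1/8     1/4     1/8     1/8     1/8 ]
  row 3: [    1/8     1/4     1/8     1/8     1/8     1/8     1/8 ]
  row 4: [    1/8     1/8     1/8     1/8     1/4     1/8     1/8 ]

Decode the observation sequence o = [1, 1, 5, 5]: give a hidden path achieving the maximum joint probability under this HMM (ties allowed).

t=0: δ = [3.125e-02, 1.562e-02, 3.125e-02, 6.250e-02, 1.562e-02]  (obs o_0=1)
t=1: δ = [1.953e-03, 9.766e-04, 9.766e-04, 3.906e-03, 1.953e-03]  ψ = [3, 3, 0, 3, 3]  (obs o_1=1)
t=2: δ = [2.441e-04, 6.104e-05, 6.104e-05, 1.221e-04, 1.221e-04]  ψ = [3, 3, 0, 3, 3]  (obs o_2=5)
t=3: δ = [1.526e-05, 3.815e-06, 7.629e-06, 7.629e-06, 3.815e-06]  ψ = [0, 0, 0, 0, 0]  (obs o_3=5)
backtrack: best end state = 0; path = [3, 3, 0, 0]

path = [3, 3, 0, 0]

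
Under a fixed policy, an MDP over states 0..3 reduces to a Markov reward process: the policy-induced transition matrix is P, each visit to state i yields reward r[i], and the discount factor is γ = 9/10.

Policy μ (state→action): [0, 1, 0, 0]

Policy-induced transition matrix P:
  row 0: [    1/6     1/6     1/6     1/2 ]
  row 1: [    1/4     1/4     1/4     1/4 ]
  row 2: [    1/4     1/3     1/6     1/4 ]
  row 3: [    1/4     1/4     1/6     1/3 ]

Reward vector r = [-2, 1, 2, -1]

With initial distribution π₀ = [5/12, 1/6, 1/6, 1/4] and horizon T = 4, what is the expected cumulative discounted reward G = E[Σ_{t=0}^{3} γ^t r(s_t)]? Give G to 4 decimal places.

t=0: π = [0.4167, 0.1667, 0.1667, 0.2500], E[r] = -0.5833, γ^t·E[r] = -0.583333, running G = -0.583333
t=1: π = [0.2153, 0.2292, 0.1806, 0.3750], E[r] = -0.2153, γ^t·E[r] = -0.193750, running G = -0.777083
t=2: π = [0.2321, 0.2471, 0.1858, 0.3351], E[r] = -0.1806, γ^t·E[r] = -0.146250, running G = -0.923333
t=3: π = [0.2307, 0.2461, 0.1873, 0.3359], E[r] = -0.1766, γ^t·E[r] = -0.128742, running G = -1.052076

G = -1.0521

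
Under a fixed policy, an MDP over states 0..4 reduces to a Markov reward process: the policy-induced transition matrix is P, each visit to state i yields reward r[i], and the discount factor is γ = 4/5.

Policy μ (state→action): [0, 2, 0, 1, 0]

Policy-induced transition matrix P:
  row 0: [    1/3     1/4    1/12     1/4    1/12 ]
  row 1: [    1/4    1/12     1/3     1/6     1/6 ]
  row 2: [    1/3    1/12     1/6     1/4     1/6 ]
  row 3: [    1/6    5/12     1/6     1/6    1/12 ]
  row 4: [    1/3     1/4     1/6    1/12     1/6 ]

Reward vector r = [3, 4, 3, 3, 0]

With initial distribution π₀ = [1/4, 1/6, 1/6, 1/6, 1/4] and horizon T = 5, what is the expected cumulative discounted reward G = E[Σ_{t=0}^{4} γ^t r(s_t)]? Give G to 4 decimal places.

t=0: π = [0.2500, 0.1667, 0.1667, 0.1667, 0.2500], E[r] = 2.4167, γ^t·E[r] = 2.416667, running G = 2.416667
t=1: π = [0.2917, 0.2222, 0.1736, 0.1806, 0.1319], E[r] = 2.8264, γ^t·E[r] = 2.261111, running G = 4.677778
t=2: π = [0.2847, 0.2141, 0.1794, 0.1944, 0.1273], E[r] = 2.8322, γ^t·E[r] = 1.812593, running G = 6.490370
t=3: π = [0.2831, 0.2168, 0.1786, 0.1947, 0.1267], E[r] = 2.8366, γ^t·E[r] = 1.452346, running G = 7.942716
t=4: π = [0.2828, 0.2165, 0.1792, 0.1946, 0.1268], E[r] = 2.8360, γ^t·E[r] = 1.161626, running G = 9.104342

G = 9.1043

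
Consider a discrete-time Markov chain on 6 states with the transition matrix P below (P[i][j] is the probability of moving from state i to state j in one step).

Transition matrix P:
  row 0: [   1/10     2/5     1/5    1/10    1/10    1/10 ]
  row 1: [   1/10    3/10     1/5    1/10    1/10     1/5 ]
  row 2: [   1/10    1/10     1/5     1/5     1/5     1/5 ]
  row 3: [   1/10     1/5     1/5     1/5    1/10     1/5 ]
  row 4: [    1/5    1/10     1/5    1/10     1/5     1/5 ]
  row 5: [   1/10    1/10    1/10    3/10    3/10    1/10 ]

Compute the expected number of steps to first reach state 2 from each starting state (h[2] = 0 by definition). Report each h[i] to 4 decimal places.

First-step conditioning: h[2] = 0; for i ≠ 2, h[i] = 1 + Σ_k P[i][k]·h[k].
  h[0] = 1 + 1/10·h[0] + 2/5·h[1] + 1/10·h[3] + 1/10·h[4] + 1/10·h[5]
  h[1] = 1 + 1/10·h[0] + 3/10·h[1] + 1/10·h[3] + 1/10·h[4] + 1/5·h[5]
  h[3] = 1 + 1/10·h[0] + 1/5·h[1] + 1/5·h[3] + 1/10·h[4] + 1/5·h[5]
  h[4] = 1 + 1/5·h[0] + 1/10·h[1] + 1/10·h[3] + 1/5·h[4] + 1/5·h[5]
  h[5] = 1 + 1/10·h[0] + 1/10·h[1] + 3/10·h[3] + 3/10·h[4] + 1/10·h[5]
Solving the 5×5 linear system over states ≠ 2 gives exactly h = [4915/907, 4960/907, 0, 4960/907, 4955/907, 5410/907] (h[2] = 0 is the target).

h = [5.4190, 5.4686, 0.0000, 5.4686, 5.4631, 5.9647]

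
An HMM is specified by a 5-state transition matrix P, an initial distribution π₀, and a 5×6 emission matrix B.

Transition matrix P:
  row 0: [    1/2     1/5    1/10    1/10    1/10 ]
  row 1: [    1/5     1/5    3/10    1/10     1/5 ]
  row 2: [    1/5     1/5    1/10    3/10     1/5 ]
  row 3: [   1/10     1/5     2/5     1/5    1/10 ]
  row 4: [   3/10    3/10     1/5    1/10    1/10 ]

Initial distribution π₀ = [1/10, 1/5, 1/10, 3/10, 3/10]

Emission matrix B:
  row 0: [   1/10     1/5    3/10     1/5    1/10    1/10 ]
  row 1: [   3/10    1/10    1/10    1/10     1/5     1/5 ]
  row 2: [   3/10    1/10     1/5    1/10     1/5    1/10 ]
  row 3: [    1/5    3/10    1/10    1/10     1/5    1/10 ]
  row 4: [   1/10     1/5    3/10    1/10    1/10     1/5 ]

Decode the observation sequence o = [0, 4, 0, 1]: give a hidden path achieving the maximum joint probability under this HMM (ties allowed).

t=0: δ = [1.000e-02, 6.000e-02, 3.000e-02, 6.000e-02, 3.000e-02]  (obs o_0=0)
t=1: δ = [1.200e-03, 2.400e-03, 4.800e-03, 2.400e-03, 1.200e-03]  ψ = [1, 1, 3, 3, 1]  (obs o_1=4)
t=2: δ = [9.600e-05, 2.880e-04, 2.880e-04, 2.880e-04, 9.600e-05]  ψ = [2, 2, 3, 2, 2]  (obs o_2=0)
t=3: δ = [1.152e-05, 5.760e-06, 1.152e-05, 2.592e-05, 1.152e-05]  ψ = [1, 1, 3, 2, 1]  (obs o_3=1)
backtrack: best end state = 3; path = [3, 3, 2, 3]

path = [3, 3, 2, 3]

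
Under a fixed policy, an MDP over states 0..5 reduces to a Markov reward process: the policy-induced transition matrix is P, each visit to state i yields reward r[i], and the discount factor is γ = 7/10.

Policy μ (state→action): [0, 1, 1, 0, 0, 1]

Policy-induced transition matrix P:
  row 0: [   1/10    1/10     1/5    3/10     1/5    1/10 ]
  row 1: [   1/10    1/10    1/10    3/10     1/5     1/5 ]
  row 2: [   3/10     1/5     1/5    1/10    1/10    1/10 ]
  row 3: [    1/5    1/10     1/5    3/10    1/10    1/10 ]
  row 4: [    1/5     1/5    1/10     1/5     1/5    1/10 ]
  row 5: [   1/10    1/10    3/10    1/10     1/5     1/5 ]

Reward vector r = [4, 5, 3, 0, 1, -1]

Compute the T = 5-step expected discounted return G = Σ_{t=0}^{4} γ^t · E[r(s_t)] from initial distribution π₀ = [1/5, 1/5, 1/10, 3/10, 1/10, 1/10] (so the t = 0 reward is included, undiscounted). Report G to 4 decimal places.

G = 5.4693

t=0: π = [0.2000, 0.2000, 0.1000, 0.3000, 0.1000, 0.1000], E[r] = 2.1000, γ^t·E[r] = 2.100000, running G = 2.100000
t=1: π = [0.1600, 0.1200, 0.1800, 0.2500, 0.1600, 0.1300], E[r] = 1.8100, γ^t·E[r] = 1.267000, running G = 3.367000
t=2: π = [0.1770, 0.1340, 0.1850, 0.2220, 0.1570, 0.1250], E[r] = 1.9650, γ^t·E[r] = 0.962850, running G = 4.329850
t=3: π = [0.1749, 0.1342, 0.1834, 0.2223, 0.1593, 0.1259], E[r] = 1.9542, γ^t·E[r] = 0.670291, running G = 5.000141
t=4: π = [0.1748, 0.1343, 0.1832, 0.2222, 0.1594, 0.1260], E[r] = 1.9539, γ^t·E[r] = 0.469119, running G = 5.469260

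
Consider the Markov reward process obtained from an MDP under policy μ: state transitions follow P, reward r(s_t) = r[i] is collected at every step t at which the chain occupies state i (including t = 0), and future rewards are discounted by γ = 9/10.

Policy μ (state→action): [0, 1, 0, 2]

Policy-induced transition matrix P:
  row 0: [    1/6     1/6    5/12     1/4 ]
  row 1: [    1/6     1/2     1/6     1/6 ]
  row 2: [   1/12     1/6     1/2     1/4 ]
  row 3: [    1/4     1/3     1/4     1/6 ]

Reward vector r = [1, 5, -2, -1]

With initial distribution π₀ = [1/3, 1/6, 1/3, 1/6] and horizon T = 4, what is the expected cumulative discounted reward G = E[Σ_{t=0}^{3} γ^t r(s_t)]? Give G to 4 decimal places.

G = 1.8243

t=0: π = [0.3333, 0.1667, 0.3333, 0.1667], E[r] = 0.3333, γ^t·E[r] = 0.333333, running G = 0.333333
t=1: π = [0.1528, 0.2500, 0.3750, 0.2222], E[r] = 0.4306, γ^t·E[r] = 0.387500, running G = 0.720833
t=2: π = [0.1539, 0.2870, 0.3484, 0.2106], E[r] = 0.6817, γ^t·E[r] = 0.552188, running G = 1.273021
t=3: π = [0.1552, 0.2975, 0.3388, 0.2085], E[r] = 0.7563, γ^t·E[r] = 0.551320, running G = 1.824341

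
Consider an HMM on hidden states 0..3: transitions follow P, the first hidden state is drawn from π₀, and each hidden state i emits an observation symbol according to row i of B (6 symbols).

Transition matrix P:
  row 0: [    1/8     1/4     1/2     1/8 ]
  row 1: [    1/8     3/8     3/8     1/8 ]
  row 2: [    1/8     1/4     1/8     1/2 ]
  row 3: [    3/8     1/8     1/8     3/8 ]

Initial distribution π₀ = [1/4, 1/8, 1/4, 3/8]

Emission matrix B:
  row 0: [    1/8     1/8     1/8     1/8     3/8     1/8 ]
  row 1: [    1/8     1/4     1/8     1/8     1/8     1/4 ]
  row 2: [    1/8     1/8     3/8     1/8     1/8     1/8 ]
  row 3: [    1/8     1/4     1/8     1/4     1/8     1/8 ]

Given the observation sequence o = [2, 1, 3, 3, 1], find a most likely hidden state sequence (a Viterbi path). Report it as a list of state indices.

path = [2, 3, 3, 3, 3]

t=0: δ = [3.125e-02, 1.562e-02, 9.375e-02, 4.688e-02]  (obs o_0=2)
t=1: δ = [2.197e-03, 5.859e-03, 1.953e-03, 1.172e-02]  ψ = [3, 2, 0, 2]  (obs o_1=1)
t=2: δ = [5.493e-04, 2.747e-04, 2.747e-04, 1.099e-03]  ψ = [3, 1, 1, 3]  (obs o_2=3)
t=3: δ = [5.150e-05, 1.717e-05, 3.433e-05, 1.030e-04]  ψ = [3, 0, 0, 3]  (obs o_3=3)
t=4: δ = [4.828e-06, 3.219e-06, 3.219e-06, 9.656e-06]  ψ = [3, 0, 0, 3]  (obs o_4=1)
backtrack: best end state = 3; path = [2, 3, 3, 3, 3]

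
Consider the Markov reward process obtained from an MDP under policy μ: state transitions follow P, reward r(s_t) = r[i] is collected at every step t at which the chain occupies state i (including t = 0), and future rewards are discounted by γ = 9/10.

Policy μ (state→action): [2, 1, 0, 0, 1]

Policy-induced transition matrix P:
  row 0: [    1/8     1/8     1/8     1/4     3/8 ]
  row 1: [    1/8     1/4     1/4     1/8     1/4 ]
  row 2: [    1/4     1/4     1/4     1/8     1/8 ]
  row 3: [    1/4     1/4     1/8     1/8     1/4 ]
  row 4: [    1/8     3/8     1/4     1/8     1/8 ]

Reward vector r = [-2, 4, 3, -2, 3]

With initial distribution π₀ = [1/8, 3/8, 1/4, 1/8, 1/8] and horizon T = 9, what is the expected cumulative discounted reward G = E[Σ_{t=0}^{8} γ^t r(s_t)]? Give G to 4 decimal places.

t=0: π = [0.1250, 0.3750, 0.2500, 0.1250, 0.1250], E[r] = 2.1250, γ^t·E[r] = 2.125000, running G = 2.125000
t=1: π = [0.1719, 0.2500, 0.2188, 0.1406, 0.2188], E[r] = 1.6875, γ^t·E[r] = 1.518750, running G = 3.643750
t=2: π = [0.1699, 0.2559, 0.2109, 0.1465, 0.2168], E[r] = 1.6738, γ^t·E[r] = 1.355801, running G = 4.999551
t=3: π = [0.1697, 0.2559, 0.2104, 0.1462, 0.2178], E[r] = 1.6763, γ^t·E[r] = 1.222000, running G = 6.221551
t=4: π = [0.1696, 0.2560, 0.2105, 0.1462, 0.2177], E[r] = 1.6770, γ^t·E[r] = 1.100301, running G = 7.321852
t=5: π = [0.1696, 0.2560, 0.2105, 0.1462, 0.2177], E[r] = 1.6771, γ^t·E[r] = 0.990293, running G = 8.312146
t=6: π = [0.1696, 0.2560, 0.2105, 0.1462, 0.2177], E[r] = 1.6771, γ^t·E[r] = 0.891261, running G = 9.203406
t=7: π = [0.1696, 0.2560, 0.2105, 0.1462, 0.2177], E[r] = 1.6771, γ^t·E[r] = 0.802134, running G = 10.005541
t=8: π = [0.1696, 0.2560, 0.2105, 0.1462, 0.2177], E[r] = 1.6771, γ^t·E[r] = 0.721921, running G = 10.727461

G = 10.7275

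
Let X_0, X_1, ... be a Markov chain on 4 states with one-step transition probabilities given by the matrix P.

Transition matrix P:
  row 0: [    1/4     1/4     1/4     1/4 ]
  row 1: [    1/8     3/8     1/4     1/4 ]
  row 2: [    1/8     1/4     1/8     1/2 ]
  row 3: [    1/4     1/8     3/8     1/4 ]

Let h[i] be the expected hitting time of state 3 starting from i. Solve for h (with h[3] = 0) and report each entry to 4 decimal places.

h = [3.2727, 3.2727, 2.5455, 0.0000]

First-step conditioning: h[3] = 0; for i ≠ 3, h[i] = 1 + Σ_k P[i][k]·h[k].
  h[0] = 1 + 1/4·h[0] + 1/4·h[1] + 1/4·h[2]
  h[1] = 1 + 1/8·h[0] + 3/8·h[1] + 1/4·h[2]
  h[2] = 1 + 1/8·h[0] + 1/4·h[1] + 1/8·h[2]
Solving the 3×3 linear system over states ≠ 3 gives exactly h = [36/11, 36/11, 28/11, 0] (h[3] = 0 is the target).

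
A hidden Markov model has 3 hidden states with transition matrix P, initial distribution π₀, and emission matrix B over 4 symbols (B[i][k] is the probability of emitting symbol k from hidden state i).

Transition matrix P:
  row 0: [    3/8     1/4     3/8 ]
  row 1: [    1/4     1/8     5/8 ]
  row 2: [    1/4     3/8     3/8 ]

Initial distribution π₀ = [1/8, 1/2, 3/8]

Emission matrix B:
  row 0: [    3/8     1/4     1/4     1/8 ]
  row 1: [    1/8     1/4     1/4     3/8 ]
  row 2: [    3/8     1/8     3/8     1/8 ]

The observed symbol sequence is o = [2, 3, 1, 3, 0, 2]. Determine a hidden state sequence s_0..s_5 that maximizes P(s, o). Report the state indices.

t=0: δ = [3.125e-02, 1.250e-01, 1.406e-01]  (obs o_0=2)
t=1: δ = [4.395e-03, 1.978e-02, 9.766e-03]  ψ = [2, 2, 1]  (obs o_1=3)
t=2: δ = [1.236e-03, 9.155e-04, 1.545e-03]  ψ = [1, 2, 1]  (obs o_2=1)
t=3: δ = [5.794e-05, 2.173e-04, 7.242e-05]  ψ = [0, 2, 2]  (obs o_3=3)
t=4: δ = [2.037e-05, 3.395e-06, 5.092e-05]  ψ = [1, 1, 1]  (obs o_4=0)
t=5: δ = [3.183e-06, 4.774e-06, 7.161e-06]  ψ = [2, 2, 2]  (obs o_5=2)
backtrack: best end state = 2; path = [2, 1, 2, 1, 2, 2]

path = [2, 1, 2, 1, 2, 2]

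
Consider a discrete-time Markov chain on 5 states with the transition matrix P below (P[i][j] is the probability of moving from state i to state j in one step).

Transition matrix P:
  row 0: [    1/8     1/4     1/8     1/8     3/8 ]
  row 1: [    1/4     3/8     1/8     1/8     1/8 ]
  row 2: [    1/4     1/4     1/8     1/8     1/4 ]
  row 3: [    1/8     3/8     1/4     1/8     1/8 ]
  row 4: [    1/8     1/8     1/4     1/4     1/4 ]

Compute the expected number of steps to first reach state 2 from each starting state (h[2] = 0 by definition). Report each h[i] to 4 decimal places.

h = [5.7436, 5.9487, 0.0000, 5.2308, 5.0256]

First-step conditioning: h[2] = 0; for i ≠ 2, h[i] = 1 + Σ_k P[i][k]·h[k].
  h[0] = 1 + 1/8·h[0] + 1/4·h[1] + 1/8·h[3] + 3/8·h[4]
  h[1] = 1 + 1/4·h[0] + 3/8·h[1] + 1/8·h[3] + 1/8·h[4]
  h[3] = 1 + 1/8·h[0] + 3/8·h[1] + 1/8·h[3] + 1/8·h[4]
  h[4] = 1 + 1/8·h[0] + 1/8·h[1] + 1/4·h[3] + 1/4·h[4]
Solving the 4×4 linear system over states ≠ 2 gives exactly h = [224/39, 232/39, 0, 68/13, 196/39] (h[2] = 0 is the target).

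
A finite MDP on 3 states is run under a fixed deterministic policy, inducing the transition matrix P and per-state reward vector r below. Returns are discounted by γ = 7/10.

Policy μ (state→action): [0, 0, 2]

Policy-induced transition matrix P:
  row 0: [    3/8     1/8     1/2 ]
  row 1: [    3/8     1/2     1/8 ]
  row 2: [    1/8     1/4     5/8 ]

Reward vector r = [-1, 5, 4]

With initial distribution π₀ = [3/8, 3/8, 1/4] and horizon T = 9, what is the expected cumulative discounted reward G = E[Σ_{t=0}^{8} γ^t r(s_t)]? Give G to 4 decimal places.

G = 8.8292

t=0: π = [0.3750, 0.3750, 0.2500], E[r] = 2.5000, γ^t·E[r] = 2.500000, running G = 2.500000
t=1: π = [0.3125, 0.2969, 0.3906], E[r] = 2.7344, γ^t·E[r] = 1.914063, running G = 4.414063
t=2: π = [0.2773, 0.2852, 0.4375], E[r] = 2.8984, γ^t·E[r] = 1.420234, running G = 5.834297
t=3: π = [0.2656, 0.2866, 0.4478], E[r] = 2.9585, γ^t·E[r] = 1.014764, running G = 6.849061
t=4: π = [0.2631, 0.2885, 0.4485], E[r] = 2.9731, γ^t·E[r] = 0.713852, running G = 7.562913
t=5: π = [0.2629, 0.2892, 0.4479], E[r] = 2.9748, γ^t·E[r] = 0.499981, running G = 8.062894
t=6: π = [0.2630, 0.2894, 0.4475], E[r] = 2.9743, γ^t·E[r] = 0.349925, running G = 8.412819
t=7: π = [0.2631, 0.2895, 0.4474], E[r] = 2.9739, γ^t·E[r] = 0.244913, running G = 8.657732
t=8: π = [0.2632, 0.2895, 0.4474], E[r] = 2.9737, γ^t·E[r] = 0.171430, running G = 8.829161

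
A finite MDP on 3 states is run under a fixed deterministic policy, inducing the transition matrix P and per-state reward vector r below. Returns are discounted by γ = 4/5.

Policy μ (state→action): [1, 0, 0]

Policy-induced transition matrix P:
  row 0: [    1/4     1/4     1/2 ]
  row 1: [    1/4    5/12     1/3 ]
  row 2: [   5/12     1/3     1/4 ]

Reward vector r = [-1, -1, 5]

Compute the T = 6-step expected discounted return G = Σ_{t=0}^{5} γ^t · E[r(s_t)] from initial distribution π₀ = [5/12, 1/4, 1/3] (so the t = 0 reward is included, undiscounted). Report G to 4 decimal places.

t=0: π = [0.4167, 0.2500, 0.3333], E[r] = 1.0000, γ^t·E[r] = 1.000000, running G = 1.000000
t=1: π = [0.3056, 0.3194, 0.3750], E[r] = 1.2500, γ^t·E[r] = 1.000000, running G = 2.000000
t=2: π = [0.3125, 0.3345, 0.3530], E[r] = 1.1181, γ^t·E[r] = 0.715556, running G = 2.715556
t=3: π = [0.3088, 0.3352, 0.3560], E[r] = 1.1360, γ^t·E[r] = 0.581630, running G = 3.297185
t=4: π = [0.3093, 0.3355, 0.3551], E[r] = 1.1308, γ^t·E[r] = 0.463190, running G = 3.760375
t=5: π = [0.3092, 0.3355, 0.3553], E[r] = 1.1318, γ^t·E[r] = 0.370856, running G = 4.131232

G = 4.1312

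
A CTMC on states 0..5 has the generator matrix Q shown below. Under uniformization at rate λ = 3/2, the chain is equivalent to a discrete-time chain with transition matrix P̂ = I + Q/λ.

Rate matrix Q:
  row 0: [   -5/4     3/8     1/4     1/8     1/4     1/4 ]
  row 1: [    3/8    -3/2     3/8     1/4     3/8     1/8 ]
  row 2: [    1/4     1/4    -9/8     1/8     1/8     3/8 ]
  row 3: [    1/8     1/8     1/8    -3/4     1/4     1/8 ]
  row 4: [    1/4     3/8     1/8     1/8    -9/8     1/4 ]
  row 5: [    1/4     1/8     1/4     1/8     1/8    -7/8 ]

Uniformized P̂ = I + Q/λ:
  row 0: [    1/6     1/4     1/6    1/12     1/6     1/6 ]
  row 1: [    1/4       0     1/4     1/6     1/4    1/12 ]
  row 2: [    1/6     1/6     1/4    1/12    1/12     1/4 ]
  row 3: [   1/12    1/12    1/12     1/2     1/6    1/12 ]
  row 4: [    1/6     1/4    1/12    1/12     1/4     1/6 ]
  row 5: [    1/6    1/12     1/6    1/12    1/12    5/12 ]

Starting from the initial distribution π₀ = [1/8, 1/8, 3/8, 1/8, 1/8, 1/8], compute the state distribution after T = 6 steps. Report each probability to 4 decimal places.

t=0: π = [0.1250, 0.1250, 0.3750, 0.1250, 0.1250, 0.1250]
t=1: π = [0.1667, 0.1458, 0.1875, 0.1458, 0.1458, 0.2083]
t=2: π = [0.1667, 0.1389, 0.1701, 0.1563, 0.1580, 0.2101]
t=3: π = [0.1652, 0.1400, 0.1662, 0.1600, 0.1597, 0.2088]
t=4: π = [0.1650, 0.1397, 0.1655, 0.1617, 0.1604, 0.2077]
t=5: π = [0.1648, 0.1397, 0.1653, 0.1623, 0.1606, 0.2073]
t=6: π = [0.1648, 0.1397, 0.1652, 0.1626, 0.1606, 0.2071]

π = [0.1648, 0.1397, 0.1652, 0.1626, 0.1606, 0.2071]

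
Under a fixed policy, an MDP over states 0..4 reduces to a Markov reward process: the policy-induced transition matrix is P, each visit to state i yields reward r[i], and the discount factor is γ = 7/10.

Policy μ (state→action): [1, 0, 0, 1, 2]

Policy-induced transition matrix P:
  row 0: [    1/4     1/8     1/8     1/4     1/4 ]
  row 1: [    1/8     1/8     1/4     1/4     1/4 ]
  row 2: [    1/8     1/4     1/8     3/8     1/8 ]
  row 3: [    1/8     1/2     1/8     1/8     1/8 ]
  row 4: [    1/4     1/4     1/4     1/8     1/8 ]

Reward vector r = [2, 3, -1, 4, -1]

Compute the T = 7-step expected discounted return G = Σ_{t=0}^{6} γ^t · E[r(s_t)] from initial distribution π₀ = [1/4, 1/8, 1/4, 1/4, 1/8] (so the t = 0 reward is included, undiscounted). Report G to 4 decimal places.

G = 4.9297

t=0: π = [0.2500, 0.1250, 0.2500, 0.2500, 0.1250], E[r] = 1.5000, γ^t·E[r] = 1.500000, running G = 1.500000
t=1: π = [0.1719, 0.2656, 0.1563, 0.2344, 0.1719], E[r] = 1.7500, γ^t·E[r] = 1.225000, running G = 2.725000
t=2: π = [0.1680, 0.2539, 0.1797, 0.2188, 0.1797], E[r] = 1.6133, γ^t·E[r] = 0.790508, running G = 3.515508
t=3: π = [0.1685, 0.2520, 0.1792, 0.2227, 0.1777], E[r] = 1.6265, γ^t·E[r] = 0.557877, running G = 4.073385
t=4: π = [0.1683, 0.2531, 0.1787, 0.2224, 0.1776], E[r] = 1.6290, γ^t·E[r] = 0.391130, running G = 4.464515
t=5: π = [0.1682, 0.2529, 0.1788, 0.2224, 0.1777], E[r] = 1.6281, γ^t·E[r] = 0.273634, running G = 4.738149
t=6: π = [0.1682, 0.2529, 0.1788, 0.2224, 0.1776], E[r] = 1.6282, γ^t·E[r] = 0.191562, running G = 4.929711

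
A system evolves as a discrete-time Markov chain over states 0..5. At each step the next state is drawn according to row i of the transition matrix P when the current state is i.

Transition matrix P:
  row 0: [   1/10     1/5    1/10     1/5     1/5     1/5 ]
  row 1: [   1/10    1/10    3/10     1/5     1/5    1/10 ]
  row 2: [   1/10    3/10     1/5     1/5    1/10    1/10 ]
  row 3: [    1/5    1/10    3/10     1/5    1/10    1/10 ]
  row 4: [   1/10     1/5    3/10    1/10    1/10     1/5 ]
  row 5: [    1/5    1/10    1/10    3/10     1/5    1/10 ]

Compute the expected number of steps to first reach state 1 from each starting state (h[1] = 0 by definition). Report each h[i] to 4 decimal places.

First-step conditioning: h[1] = 0; for i ≠ 1, h[i] = 1 + Σ_k P[i][k]·h[k].
  h[0] = 1 + 1/10·h[0] + 1/10·h[2] + 1/5·h[3] + 1/5·h[4] + 1/5·h[5]
  h[2] = 1 + 1/10·h[0] + 1/5·h[2] + 1/5·h[3] + 1/10·h[4] + 1/10·h[5]
  h[3] = 1 + 1/5·h[0] + 3/10·h[2] + 1/5·h[3] + 1/10·h[4] + 1/10·h[5]
  h[4] = 1 + 1/10·h[0] + 3/10·h[2] + 1/10·h[3] + 1/10·h[4] + 1/5·h[5]
  h[5] = 1 + 1/5·h[0] + 1/10·h[2] + 3/10·h[3] + 1/5·h[4] + 1/10·h[5]
Solving the 5×5 linear system over states ≠ 1 gives exactly h = [505/93, 0, 445/93, 180/31, 1800/341, 6095/1023] (h[1] = 0 is the target).

h = [5.4301, 0.0000, 4.7849, 5.8065, 5.2786, 5.9580]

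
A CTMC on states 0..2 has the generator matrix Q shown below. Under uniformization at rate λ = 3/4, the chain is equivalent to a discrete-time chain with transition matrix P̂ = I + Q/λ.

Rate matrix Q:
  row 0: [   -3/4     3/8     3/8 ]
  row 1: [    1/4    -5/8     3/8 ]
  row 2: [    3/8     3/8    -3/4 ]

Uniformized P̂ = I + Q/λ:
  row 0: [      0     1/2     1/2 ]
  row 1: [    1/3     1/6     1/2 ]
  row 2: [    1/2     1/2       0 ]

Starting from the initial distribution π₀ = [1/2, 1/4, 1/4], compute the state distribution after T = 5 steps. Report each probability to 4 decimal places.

π = [0.2885, 0.3755, 0.3359]

t=0: π = [0.5000, 0.2500, 0.2500]
t=1: π = [0.2083, 0.4167, 0.3750]
t=2: π = [0.3264, 0.3611, 0.3125]
t=3: π = [0.2766, 0.3796, 0.3438]
t=4: π = [0.2984, 0.3735, 0.3281]
t=5: π = [0.2885, 0.3755, 0.3359]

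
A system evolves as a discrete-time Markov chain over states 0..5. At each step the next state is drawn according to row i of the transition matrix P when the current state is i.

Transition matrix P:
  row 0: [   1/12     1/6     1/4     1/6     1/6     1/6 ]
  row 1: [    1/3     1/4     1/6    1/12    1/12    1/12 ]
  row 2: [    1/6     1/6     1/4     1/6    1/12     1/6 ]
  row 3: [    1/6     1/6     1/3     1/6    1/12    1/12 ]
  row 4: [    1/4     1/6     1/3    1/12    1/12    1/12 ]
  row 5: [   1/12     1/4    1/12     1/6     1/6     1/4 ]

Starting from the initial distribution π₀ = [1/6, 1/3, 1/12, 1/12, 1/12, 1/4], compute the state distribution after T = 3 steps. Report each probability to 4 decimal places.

π = [0.1818, 0.1947, 0.2311, 0.1410, 0.1103, 0.1411]

t=0: π = [0.1667, 0.3333, 0.0833, 0.0833, 0.0833, 0.2500]
t=1: π = [0.1944, 0.2153, 0.1944, 0.1319, 0.1181, 0.1458]
t=2: π = [0.1840, 0.1968, 0.2286, 0.1389, 0.1117, 0.1400]
t=3: π = [0.1818, 0.1947, 0.2311, 0.1410, 0.1103, 0.1411]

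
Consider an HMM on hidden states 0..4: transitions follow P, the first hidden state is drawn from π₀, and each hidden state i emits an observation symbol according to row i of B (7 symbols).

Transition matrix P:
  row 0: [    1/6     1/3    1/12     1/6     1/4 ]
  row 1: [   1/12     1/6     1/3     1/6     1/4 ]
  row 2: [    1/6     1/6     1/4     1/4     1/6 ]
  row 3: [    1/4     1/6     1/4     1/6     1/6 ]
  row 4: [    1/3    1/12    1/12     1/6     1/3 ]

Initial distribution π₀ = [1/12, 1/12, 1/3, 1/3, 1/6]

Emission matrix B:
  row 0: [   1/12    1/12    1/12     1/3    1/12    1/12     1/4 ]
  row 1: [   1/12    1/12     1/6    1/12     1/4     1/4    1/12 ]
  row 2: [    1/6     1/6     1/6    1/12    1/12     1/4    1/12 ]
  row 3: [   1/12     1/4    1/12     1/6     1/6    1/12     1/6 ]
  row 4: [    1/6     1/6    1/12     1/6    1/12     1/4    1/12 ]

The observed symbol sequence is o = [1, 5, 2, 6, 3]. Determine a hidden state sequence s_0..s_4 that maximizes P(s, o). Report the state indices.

path = [3, 2, 2, 3, 0]

t=0: δ = [6.944e-03, 6.944e-03, 5.556e-02, 8.333e-02, 2.778e-02]  (obs o_0=1)
t=1: δ = [1.736e-03, 3.472e-03, 5.208e-03, 1.157e-03, 3.472e-03]  ψ = [3, 3, 3, 2, 3]  (obs o_1=5)
t=2: δ = [9.645e-05, 1.447e-04, 2.170e-04, 1.085e-04, 9.645e-05]  ψ = [4, 2, 2, 2, 4]  (obs o_2=2)
t=3: δ = [9.042e-06, 3.014e-06, 4.521e-06, 9.042e-06, 3.014e-06]  ψ = [2, 2, 2, 2, 1]  (obs o_3=6)
t=4: δ = [7.535e-07, 2.512e-07, 1.884e-07, 2.512e-07, 3.768e-07]  ψ = [3, 0, 3, 0, 0]  (obs o_4=3)
backtrack: best end state = 0; path = [3, 2, 2, 3, 0]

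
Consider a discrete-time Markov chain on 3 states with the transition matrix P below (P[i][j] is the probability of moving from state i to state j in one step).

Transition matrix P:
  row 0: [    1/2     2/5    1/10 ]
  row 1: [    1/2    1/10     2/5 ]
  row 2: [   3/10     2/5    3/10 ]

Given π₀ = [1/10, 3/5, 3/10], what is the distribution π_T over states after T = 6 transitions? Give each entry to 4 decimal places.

π = [0.4518, 0.3079, 0.2403]

t=0: π = [0.1000, 0.6000, 0.3000]
t=1: π = [0.4400, 0.2200, 0.3400]
t=2: π = [0.4320, 0.3340, 0.2340]
t=3: π = [0.4532, 0.2998, 0.2470]
t=4: π = [0.4506, 0.3101, 0.2393]
t=5: π = [0.4521, 0.3070, 0.2409]
t=6: π = [0.4518, 0.3079, 0.2403]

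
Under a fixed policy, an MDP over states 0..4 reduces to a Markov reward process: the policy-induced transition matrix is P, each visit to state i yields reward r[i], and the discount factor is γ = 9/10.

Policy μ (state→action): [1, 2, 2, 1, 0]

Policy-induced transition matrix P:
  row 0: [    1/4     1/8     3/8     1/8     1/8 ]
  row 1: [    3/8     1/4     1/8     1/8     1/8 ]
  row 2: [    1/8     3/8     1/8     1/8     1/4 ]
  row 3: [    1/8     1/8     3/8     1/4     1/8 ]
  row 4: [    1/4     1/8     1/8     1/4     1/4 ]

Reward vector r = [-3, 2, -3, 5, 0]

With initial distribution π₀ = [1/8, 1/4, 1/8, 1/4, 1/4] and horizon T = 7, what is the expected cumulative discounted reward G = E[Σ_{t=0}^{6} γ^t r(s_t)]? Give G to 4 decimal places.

t=0: π = [0.1250, 0.2500, 0.1250, 0.2500, 0.2500], E[r] = 1.0000, γ^t·E[r] = 1.000000, running G = 1.000000
t=1: π = [0.2344, 0.1875, 0.2188, 0.1875, 0.1719], E[r] = -0.0469, γ^t·E[r] = -0.042188, running G = 0.957813
t=2: π = [0.2227, 0.2031, 0.2305, 0.1699, 0.1738], E[r] = -0.1035, γ^t·E[r] = -0.083848, running G = 0.873965
t=3: π = [0.2253, 0.2080, 0.2231, 0.1680, 0.1755], E[r] = -0.0896, γ^t·E[r] = -0.065318, running G = 0.808647
t=4: π = [0.2271, 0.2068, 0.2233, 0.1679, 0.1748], E[r] = -0.0981, γ^t·E[r] = -0.064333, running G = 0.744314
t=5: π = [0.2269, 0.2067, 0.2238, 0.1678, 0.1748], E[r] = -0.0995, γ^t·E[r] = -0.058762, running G = 0.685552
t=6: π = [0.2269, 0.2068, 0.2237, 0.1678, 0.1748], E[r] = -0.0991, γ^t·E[r] = -0.052642, running G = 0.632910

G = 0.6329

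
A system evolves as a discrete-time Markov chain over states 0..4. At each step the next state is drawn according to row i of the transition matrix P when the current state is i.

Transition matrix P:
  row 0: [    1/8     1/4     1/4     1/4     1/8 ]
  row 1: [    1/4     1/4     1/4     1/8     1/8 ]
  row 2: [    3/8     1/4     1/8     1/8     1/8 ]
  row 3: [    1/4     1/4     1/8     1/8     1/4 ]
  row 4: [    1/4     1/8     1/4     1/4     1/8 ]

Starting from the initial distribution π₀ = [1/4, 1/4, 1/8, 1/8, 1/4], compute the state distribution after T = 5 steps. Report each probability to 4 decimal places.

t=0: π = [0.2500, 0.2500, 0.1250, 0.1250, 0.2500]
t=1: π = [0.2344, 0.2188, 0.2188, 0.1875, 0.1406]
t=2: π = [0.2480, 0.2324, 0.1992, 0.1719, 0.1484]
t=3: π = [0.2439, 0.2314, 0.2036, 0.1746, 0.1465]
t=4: π = [0.2450, 0.2317, 0.2027, 0.1738, 0.1468]
t=5: π = [0.2447, 0.2316, 0.2029, 0.1740, 0.1467]

π = [0.2447, 0.2316, 0.2029, 0.1740, 0.1467]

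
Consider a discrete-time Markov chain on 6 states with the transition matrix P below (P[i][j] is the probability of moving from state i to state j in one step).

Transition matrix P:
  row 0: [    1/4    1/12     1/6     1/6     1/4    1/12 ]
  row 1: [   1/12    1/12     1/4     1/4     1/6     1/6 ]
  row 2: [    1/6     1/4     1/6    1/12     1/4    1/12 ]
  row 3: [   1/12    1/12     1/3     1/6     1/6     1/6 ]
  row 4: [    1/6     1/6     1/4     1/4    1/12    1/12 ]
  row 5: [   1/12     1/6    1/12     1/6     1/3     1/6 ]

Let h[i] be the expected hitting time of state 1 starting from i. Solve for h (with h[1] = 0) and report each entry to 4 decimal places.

First-step conditioning: h[1] = 0; for i ≠ 1, h[i] = 1 + Σ_k P[i][k]·h[k].
  h[0] = 1 + 1/4·h[0] + 1/6·h[2] + 1/6·h[3] + 1/4·h[4] + 1/12·h[5]
  h[2] = 1 + 1/6·h[0] + 1/6·h[2] + 1/12·h[3] + 1/4·h[4] + 1/12·h[5]
  h[3] = 1 + 1/12·h[0] + 1/3·h[2] + 1/6·h[3] + 1/6·h[4] + 1/6·h[5]
  h[4] = 1 + 1/6·h[0] + 1/4·h[2] + 1/4·h[3] + 1/12·h[4] + 1/12·h[5]
  h[5] = 1 + 1/12·h[0] + 1/12·h[2] + 1/6·h[3] + 1/3·h[4] + 1/6·h[5]
Solving the 5×5 linear system over states ≠ 1 gives exactly h = [22580/3241, 0, 18868/3241, 21964/3241, 20658/3241, 20690/3241] (h[1] = 0 is the target).

h = [6.9670, 0.0000, 5.8217, 6.7769, 6.3740, 6.3838]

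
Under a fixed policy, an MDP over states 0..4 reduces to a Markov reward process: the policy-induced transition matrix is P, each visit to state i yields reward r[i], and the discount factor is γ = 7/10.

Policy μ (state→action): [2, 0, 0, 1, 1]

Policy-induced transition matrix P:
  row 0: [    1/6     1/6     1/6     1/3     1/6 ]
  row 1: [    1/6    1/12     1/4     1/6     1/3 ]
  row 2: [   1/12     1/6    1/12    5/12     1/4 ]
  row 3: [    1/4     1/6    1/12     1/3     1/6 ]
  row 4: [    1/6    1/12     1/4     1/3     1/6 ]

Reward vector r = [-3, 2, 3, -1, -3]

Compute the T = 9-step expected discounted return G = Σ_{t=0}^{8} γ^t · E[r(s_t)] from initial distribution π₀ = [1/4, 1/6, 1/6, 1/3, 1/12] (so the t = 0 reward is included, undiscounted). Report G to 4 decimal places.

G = -2.1236

t=0: π = [0.2500, 0.1667, 0.1667, 0.3333, 0.0833], E[r] = -0.5000, γ^t·E[r] = -0.500000, running G = -0.500000
t=1: π = [0.1806, 0.1458, 0.1458, 0.3194, 0.2083], E[r] = -0.7569, γ^t·E[r] = -0.529861, running G = -1.029861
t=2: π = [0.1811, 0.1372, 0.1574, 0.3212, 0.2031], E[r] = -0.7274, γ^t·E[r] = -0.356441, running G = -1.386302
t=3: π = [0.1803, 0.1383, 0.1551, 0.3236, 0.2026], E[r] = -0.7304, γ^t·E[r] = -0.250534, running G = -1.636836
t=4: π = [0.1807, 0.1383, 0.1552, 0.3232, 0.2026], E[r] = -0.7312, γ^t·E[r] = -0.175561, running G = -1.812397
t=5: π = [0.1807, 0.1383, 0.1552, 0.3232, 0.2026], E[r] = -0.7310, γ^t·E[r] = -0.122861, running G = -1.935258
t=6: π = [0.1807, 0.1383, 0.1552, 0.3232, 0.2026], E[r] = -0.7310, γ^t·E[r] = -0.086004, running G = -2.021263
t=7: π = [0.1807, 0.1383, 0.1552, 0.3232, 0.2026], E[r] = -0.7310, γ^t·E[r] = -0.060203, running G = -2.081466
t=8: π = [0.1807, 0.1383, 0.1552, 0.3232, 0.2026], E[r] = -0.7310, γ^t·E[r] = -0.042142, running G = -2.123608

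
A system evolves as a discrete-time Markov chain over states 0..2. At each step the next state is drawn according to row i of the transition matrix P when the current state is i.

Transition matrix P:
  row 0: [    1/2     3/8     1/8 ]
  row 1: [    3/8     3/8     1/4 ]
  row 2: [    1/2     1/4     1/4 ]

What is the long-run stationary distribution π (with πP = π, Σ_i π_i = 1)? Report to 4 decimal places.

Balance equations π_j = Σ_i π_i·P[i][j]:
  π_0 = 1/2·π_0 + 3/8·π_1 + 1/2·π_2
  π_1 = 3/8·π_0 + 3/8·π_1 + 1/4·π_2
  normalize: π_0 + π_1 + π_2 = 1
Solving the linear system gives exactly π = [26/57, 20/57, 11/57].

π = [0.4561, 0.3509, 0.1930]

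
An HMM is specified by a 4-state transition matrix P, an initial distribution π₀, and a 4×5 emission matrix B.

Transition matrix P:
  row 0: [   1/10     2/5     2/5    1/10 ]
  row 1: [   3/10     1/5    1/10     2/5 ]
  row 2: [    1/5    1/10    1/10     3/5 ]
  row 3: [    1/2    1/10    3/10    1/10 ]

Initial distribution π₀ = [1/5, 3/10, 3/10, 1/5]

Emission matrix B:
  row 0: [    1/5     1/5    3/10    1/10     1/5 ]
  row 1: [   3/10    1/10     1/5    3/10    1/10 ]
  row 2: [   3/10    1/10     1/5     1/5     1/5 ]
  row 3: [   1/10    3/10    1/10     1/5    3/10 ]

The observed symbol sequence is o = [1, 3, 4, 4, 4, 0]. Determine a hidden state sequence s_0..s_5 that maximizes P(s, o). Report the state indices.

t=0: δ = [4.000e-02, 3.000e-02, 3.000e-02, 6.000e-02]  (obs o_0=1)
t=1: δ = [3.000e-03, 4.800e-03, 3.600e-03, 3.600e-03]  ψ = [3, 0, 3, 2]  (obs o_1=3)
t=2: δ = [3.600e-04, 1.200e-04, 2.400e-04, 6.480e-04]  ψ = [3, 0, 0, 2]  (obs o_2=4)
t=3: δ = [6.480e-05, 1.440e-05, 3.888e-05, 4.320e-05]  ψ = [3, 0, 3, 2]  (obs o_3=4)
t=4: δ = [4.320e-06, 2.592e-06, 5.184e-06, 6.998e-06]  ψ = [3, 0, 0, 2]  (obs o_4=4)
t=5: δ = [6.998e-07, 5.184e-07, 6.299e-07, 3.110e-07]  ψ = [3, 0, 3, 2]  (obs o_5=0)
backtrack: best end state = 0; path = [3, 2, 3, 2, 3, 0]

path = [3, 2, 3, 2, 3, 0]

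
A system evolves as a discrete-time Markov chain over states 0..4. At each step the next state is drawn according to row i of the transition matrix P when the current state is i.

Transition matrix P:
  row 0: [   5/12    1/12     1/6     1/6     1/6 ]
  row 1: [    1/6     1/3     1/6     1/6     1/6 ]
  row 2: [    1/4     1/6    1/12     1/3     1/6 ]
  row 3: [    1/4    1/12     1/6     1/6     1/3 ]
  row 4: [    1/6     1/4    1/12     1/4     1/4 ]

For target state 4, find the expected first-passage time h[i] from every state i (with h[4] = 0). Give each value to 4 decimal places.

First-step conditioning: h[4] = 0; for i ≠ 4, h[i] = 1 + Σ_k P[i][k]·h[k].
  h[0] = 1 + 5/12·h[0] + 1/12·h[1] + 1/6·h[2] + 1/6·h[3]
  h[1] = 1 + 1/6·h[0] + 1/3·h[1] + 1/6·h[2] + 1/6·h[3]
  h[2] = 1 + 1/4·h[0] + 1/6·h[1] + 1/12·h[2] + 1/3·h[3]
  h[3] = 1 + 1/4·h[0] + 1/12·h[1] + 1/6·h[2] + 1/6·h[3]
Solving the 4×4 linear system over states ≠ 4 gives exactly h = [156/31, 156/31, 152/31, 130/31, 0] (h[4] = 0 is the target).

h = [5.0323, 5.0323, 4.9032, 4.1935, 0.0000]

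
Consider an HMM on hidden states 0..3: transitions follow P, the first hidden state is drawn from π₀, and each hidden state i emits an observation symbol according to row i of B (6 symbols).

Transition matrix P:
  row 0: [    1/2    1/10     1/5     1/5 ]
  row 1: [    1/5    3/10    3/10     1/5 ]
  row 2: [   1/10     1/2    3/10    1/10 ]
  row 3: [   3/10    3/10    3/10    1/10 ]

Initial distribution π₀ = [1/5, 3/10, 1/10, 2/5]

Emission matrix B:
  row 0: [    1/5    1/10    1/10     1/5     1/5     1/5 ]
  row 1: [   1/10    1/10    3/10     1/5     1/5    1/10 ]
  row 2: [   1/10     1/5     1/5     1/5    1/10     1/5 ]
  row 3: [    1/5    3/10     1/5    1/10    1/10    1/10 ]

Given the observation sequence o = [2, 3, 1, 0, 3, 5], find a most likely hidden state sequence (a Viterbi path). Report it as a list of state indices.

path = [3, 0, 0, 0, 0, 0]

t=0: δ = [2.000e-02, 9.000e-02, 2.000e-02, 8.000e-02]  (obs o_0=2)
t=1: δ = [4.800e-03, 5.400e-03, 5.400e-03, 1.800e-03]  ψ = [3, 1, 1, 1]  (obs o_1=3)
t=2: δ = [2.400e-04, 2.700e-04, 3.240e-04, 3.240e-04]  ψ = [0, 2, 1, 1]  (obs o_2=1)
t=3: δ = [2.400e-05, 1.620e-05, 9.720e-06, 1.080e-05]  ψ = [0, 2, 2, 1]  (obs o_3=0)
t=4: δ = [2.400e-06, 9.720e-07, 9.720e-07, 4.800e-07]  ψ = [0, 1, 1, 0]  (obs o_4=3)
t=5: δ = [2.400e-07, 4.860e-08, 9.600e-08, 4.800e-08]  ψ = [0, 2, 0, 0]  (obs o_5=5)
backtrack: best end state = 0; path = [3, 0, 0, 0, 0, 0]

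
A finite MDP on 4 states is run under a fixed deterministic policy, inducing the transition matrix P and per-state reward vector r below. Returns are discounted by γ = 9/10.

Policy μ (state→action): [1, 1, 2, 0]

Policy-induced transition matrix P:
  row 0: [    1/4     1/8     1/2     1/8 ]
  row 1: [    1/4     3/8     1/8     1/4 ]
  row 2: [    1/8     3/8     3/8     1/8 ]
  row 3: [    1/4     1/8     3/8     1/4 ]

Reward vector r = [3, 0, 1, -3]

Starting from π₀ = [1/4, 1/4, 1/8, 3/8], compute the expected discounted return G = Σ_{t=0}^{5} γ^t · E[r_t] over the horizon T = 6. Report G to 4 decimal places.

t=0: π = [0.2500, 0.2500, 0.1250, 0.3750], E[r] = -0.2500, γ^t·E[r] = -0.250000, running G = -0.250000
t=1: π = [0.2344, 0.2188, 0.3438, 0.2031], E[r] = 0.4375, γ^t·E[r] = 0.393750, running G = 0.143750
t=2: π = [0.2070, 0.2656, 0.3496, 0.1777], E[r] = 0.4375, γ^t·E[r] = 0.354375, running G = 0.498125
t=3: π = [0.2063, 0.2788, 0.3345, 0.1804], E[r] = 0.4121, γ^t·E[r] = 0.300428, running G = 0.798553
t=4: π = [0.2082, 0.2783, 0.3311, 0.1824], E[r] = 0.4084, γ^t·E[r] = 0.267982, running G = 1.066535
t=5: π = [0.2086, 0.2774, 0.3314, 0.1826], E[r] = 0.4095, γ^t·E[r] = 0.241815, running G = 1.308350

G = 1.3083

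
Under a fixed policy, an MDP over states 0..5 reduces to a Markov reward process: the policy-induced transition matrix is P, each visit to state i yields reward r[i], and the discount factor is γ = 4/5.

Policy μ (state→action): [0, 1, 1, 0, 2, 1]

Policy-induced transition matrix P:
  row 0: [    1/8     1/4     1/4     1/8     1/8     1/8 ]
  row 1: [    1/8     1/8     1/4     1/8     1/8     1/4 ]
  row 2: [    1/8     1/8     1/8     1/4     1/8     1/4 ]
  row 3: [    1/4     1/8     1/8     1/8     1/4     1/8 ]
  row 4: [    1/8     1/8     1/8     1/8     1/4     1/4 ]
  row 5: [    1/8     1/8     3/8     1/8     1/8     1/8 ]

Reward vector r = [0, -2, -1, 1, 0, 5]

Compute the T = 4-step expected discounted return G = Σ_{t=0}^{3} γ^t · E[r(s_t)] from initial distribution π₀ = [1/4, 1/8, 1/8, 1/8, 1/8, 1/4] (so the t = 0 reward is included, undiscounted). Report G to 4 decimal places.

t=0: π = [0.2500, 0.1250, 0.1250, 0.1250, 0.1250, 0.2500], E[r] = 1.0000, γ^t·E[r] = 1.000000, running G = 1.000000
t=1: π = [0.1406, 0.1563, 0.2344, 0.1406, 0.1563, 0.1719], E[r] = 0.4531, γ^t·E[r] = 0.362500, running G = 1.362500
t=2: π = [0.1426, 0.1426, 0.2051, 0.1543, 0.1621, 0.1934], E[r] = 0.6309, γ^t·E[r] = 0.403750, running G = 1.766250
t=3: π = [0.1443, 0.1428, 0.2090, 0.1506, 0.1646, 0.1887], E[r] = 0.5996, γ^t·E[r] = 0.307000, running G = 2.073250

G = 2.0733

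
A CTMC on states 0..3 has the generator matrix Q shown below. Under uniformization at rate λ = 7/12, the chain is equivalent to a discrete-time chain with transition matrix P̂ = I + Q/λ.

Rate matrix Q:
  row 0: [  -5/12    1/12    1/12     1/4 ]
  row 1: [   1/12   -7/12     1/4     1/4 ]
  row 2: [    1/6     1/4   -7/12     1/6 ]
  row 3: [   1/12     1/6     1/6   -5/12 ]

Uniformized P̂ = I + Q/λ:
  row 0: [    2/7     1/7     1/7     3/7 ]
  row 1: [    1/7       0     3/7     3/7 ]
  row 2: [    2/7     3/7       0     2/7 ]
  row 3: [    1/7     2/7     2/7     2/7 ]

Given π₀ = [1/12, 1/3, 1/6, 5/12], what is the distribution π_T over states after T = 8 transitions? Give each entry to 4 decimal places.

t=0: π = [0.0833, 0.3333, 0.1667, 0.4167]
t=1: π = [0.1786, 0.2024, 0.2738, 0.3452]
t=2: π = [0.2075, 0.2415, 0.2109, 0.3401]
t=3: π = [0.2026, 0.2172, 0.2303, 0.3499]
t=4: π = [0.2047, 0.2276, 0.2220, 0.3457]
t=5: π = [0.2038, 0.2232, 0.2256, 0.3475]
t=6: π = [0.2042, 0.2251, 0.2240, 0.3467]
t=7: π = [0.2040, 0.2242, 0.2247, 0.3470]
t=8: π = [0.2041, 0.2246, 0.2244, 0.3469]

π = [0.2041, 0.2246, 0.2244, 0.3469]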